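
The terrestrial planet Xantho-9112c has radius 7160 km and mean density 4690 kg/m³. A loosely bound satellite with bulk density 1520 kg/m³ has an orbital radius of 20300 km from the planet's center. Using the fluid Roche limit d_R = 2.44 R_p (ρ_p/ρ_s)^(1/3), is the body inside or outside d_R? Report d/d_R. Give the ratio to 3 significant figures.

d_R = 2.44 × (7160 km) × (4690/1520)^(1/3) = 25430 km
d/d_R = (20300) / (25430) = 0.798
Since d/d_R < 1, the body is inside the Roche limit.

inside; d/d_R ≈ 0.798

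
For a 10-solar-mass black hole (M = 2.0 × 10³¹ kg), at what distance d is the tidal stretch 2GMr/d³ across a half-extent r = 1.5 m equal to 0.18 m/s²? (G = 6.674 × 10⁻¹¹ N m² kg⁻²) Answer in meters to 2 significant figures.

2.8 × 10⁷ m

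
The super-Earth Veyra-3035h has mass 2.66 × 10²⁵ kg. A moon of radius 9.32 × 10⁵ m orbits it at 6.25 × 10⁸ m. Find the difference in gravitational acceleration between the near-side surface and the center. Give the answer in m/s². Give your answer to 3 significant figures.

1.36 × 10⁻⁵ m/s²

Δa = 2GMr/d³
   = 2 × (6.674 × 10⁻¹¹) × (2.66 × 10²⁵) × (9.32 × 10⁵) / (6.25 × 10⁸)³
   = 1.36 × 10⁻⁵ m/s²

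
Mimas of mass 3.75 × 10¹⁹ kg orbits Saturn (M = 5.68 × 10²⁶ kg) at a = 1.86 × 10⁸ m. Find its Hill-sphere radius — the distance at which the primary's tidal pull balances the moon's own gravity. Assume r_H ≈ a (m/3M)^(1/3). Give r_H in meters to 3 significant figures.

5.21 × 10⁵ m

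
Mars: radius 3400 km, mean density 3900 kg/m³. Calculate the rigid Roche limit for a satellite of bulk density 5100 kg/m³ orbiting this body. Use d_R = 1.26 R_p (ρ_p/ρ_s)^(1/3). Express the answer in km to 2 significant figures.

3900 km

d_R = 1.26 × 3400 km × (3900/5100)^(1/3)
    = 3900 km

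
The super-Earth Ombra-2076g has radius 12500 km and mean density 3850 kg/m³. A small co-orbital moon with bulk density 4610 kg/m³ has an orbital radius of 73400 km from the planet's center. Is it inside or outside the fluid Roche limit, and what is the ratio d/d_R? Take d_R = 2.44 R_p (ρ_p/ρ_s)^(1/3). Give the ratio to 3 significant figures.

outside; d/d_R ≈ 2.56

d_R = 2.44 × (12500 km) × (3850/4610)^(1/3) = 28720 km
d/d_R = (73400) / (28720) = 2.56
Since d/d_R > 1, the body is outside the Roche limit.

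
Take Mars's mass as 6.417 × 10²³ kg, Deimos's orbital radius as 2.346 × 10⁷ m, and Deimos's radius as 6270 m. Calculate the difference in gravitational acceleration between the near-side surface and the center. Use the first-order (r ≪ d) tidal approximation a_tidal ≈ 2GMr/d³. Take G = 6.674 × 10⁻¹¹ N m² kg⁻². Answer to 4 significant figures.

Since r ≪ d, expand the inverse-square field across one radius to get the leading 2GMr/d³ term.
Δa = 2GMr/d³
   = 2 × (6.674 × 10⁻¹¹) × (6.417 × 10²³) × (6270) / (2.346 × 10⁷)³
   = 4.159 × 10⁻⁵ m/s²

4.159 × 10⁻⁵ m/s²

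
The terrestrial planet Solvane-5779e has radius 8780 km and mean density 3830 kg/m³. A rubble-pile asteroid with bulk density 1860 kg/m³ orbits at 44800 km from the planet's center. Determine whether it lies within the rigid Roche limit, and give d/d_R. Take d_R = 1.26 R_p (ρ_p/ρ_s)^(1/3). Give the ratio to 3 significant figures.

d_R = 1.26 × (8780 km) × (3830/1860)^(1/3) = 14070 km
d/d_R = (44800) / (14070) = 3.18
Since d/d_R > 1, the body is outside the Roche limit.

outside; d/d_R ≈ 3.18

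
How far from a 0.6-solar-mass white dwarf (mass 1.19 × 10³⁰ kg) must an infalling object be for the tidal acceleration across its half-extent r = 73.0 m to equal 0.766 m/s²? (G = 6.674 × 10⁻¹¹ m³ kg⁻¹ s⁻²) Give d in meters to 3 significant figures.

2.47 × 10⁷ m

2GMr/d³ = a_tidal  ⇒  d = (2GMr / a_tidal)^(1/3)
d = (2 × 6.674×10⁻¹¹ × (1.19 × 10³⁰) × (73.0) / (0.766))^(1/3)
  = 2.47 × 10⁷ m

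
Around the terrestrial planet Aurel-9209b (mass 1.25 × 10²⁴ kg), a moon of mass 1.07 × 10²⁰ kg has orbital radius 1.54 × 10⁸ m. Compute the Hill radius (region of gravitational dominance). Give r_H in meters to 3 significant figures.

r_H ≈ a (m/3M)^(1/3)
    = (1.54 × 10⁸) × (1.07 × 10²⁰ / (3 × 1.25 × 10²⁴))^(1/3)
    = 4.71 × 10⁶ m

4.71 × 10⁶ m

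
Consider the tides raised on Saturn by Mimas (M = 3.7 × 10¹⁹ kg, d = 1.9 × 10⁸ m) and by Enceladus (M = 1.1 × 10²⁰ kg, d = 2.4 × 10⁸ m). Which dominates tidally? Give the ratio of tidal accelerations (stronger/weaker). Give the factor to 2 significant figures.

Enceladus, by a factor of ≈ 1.5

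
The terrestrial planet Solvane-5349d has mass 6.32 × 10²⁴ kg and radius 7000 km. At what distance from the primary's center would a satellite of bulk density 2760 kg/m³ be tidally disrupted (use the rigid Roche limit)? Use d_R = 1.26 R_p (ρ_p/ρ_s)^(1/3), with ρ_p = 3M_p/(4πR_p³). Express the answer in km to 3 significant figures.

10300 km

ρ_p = 3M_p/(4πR_p³) = 3 × (6.32 × 10²⁴) / (4π × (7.00 × 10⁶ m)³) = 4400 kg/m³
d_R = 1.26 × 7000 km × (4400/2760)^(1/3)
    = 10300 km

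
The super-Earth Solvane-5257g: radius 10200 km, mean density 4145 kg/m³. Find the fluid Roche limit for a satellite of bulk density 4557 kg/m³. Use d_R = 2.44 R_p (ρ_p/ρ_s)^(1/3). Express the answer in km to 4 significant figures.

d_R = 2.44 × 10200 km × (4145/4557)^(1/3)
    = 24110 km

24110 km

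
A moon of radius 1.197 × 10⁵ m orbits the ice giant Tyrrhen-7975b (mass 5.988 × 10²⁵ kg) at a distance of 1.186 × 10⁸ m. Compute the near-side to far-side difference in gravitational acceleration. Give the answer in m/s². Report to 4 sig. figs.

Δa = 4GMr/d³
   = 4 × (6.674 × 10⁻¹¹) × (5.988 × 10²⁵) × (1.197 × 10⁵) / (1.186 × 10⁸)³
   = 1.147 × 10⁻³ m/s²

1.147 × 10⁻³ m/s²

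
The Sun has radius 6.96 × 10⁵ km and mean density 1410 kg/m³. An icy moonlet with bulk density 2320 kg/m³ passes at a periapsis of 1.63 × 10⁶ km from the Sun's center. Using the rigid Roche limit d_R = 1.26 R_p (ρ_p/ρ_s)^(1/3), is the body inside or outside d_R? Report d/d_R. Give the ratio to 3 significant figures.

outside; d/d_R ≈ 2.19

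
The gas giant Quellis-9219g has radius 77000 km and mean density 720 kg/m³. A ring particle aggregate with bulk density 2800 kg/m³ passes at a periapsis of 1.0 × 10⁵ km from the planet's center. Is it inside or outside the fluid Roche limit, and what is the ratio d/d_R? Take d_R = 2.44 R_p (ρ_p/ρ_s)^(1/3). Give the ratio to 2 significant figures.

inside; d/d_R ≈ 0.84

d_R = 2.44 × (77000 km) × (720/2800)^(1/3) = 1.195 × 10⁵ km
d/d_R = (1.0 × 10⁵) / (1.195 × 10⁵) = 0.84
Since d/d_R < 1, the body is inside the Roche limit.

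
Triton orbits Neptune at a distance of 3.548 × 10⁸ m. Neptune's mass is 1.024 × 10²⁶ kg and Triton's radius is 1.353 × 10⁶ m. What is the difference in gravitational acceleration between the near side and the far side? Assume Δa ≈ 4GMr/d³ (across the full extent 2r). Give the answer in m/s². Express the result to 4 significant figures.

8.281 × 10⁻⁴ m/s²

a_tidal = 4GMr/d³
        = 4 × (6.674 × 10⁻¹¹) × (1.024 × 10²⁶) × (1.353 × 10⁶) / (3.548 × 10⁸)³
        = 8.281 × 10⁻⁴ m/s²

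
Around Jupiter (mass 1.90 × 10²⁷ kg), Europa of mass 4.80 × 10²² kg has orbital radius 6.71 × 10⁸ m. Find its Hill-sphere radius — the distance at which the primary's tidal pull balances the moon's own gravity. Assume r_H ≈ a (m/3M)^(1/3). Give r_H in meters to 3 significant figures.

1.37 × 10⁷ m

r_H ≈ a (m/3M)^(1/3)
    = (6.71 × 10⁸) × (4.80 × 10²² / (3 × 1.90 × 10²⁷))^(1/3)
    = 1.37 × 10⁷ m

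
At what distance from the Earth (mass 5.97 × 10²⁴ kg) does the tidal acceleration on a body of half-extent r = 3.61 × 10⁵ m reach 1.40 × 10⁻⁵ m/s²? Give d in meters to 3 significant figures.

2.74 × 10⁸ m

2GMr/d³ = a_tidal  ⇒  d = (2GMr / a_tidal)^(1/3)
d = (2 × 6.674×10⁻¹¹ × (5.97 × 10²⁴) × (3.61 × 10⁵) / (1.40 × 10⁻⁵))^(1/3)
  = 2.74 × 10⁸ m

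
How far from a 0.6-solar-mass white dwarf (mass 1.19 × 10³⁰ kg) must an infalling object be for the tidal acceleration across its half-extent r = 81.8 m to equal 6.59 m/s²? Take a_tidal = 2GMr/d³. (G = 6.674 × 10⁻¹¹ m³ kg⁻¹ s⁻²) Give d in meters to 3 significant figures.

2GMr/d³ = a_tidal  ⇒  d = (2GMr / a_tidal)^(1/3)
d = (2 × 6.674×10⁻¹¹ × (1.19 × 10³⁰) × (81.8) / (6.59))^(1/3)
  = 1.25 × 10⁷ m

1.25 × 10⁷ m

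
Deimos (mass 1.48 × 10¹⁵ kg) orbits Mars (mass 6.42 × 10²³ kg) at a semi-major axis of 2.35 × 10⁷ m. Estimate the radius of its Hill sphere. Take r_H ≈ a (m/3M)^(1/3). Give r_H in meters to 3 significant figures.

2.15 × 10⁴ m

r_H ≈ a (m/3M)^(1/3)
    = (2.35 × 10⁷) × (1.48 × 10¹⁵ / (3 × 6.42 × 10²³))^(1/3)
    = 2.15 × 10⁴ m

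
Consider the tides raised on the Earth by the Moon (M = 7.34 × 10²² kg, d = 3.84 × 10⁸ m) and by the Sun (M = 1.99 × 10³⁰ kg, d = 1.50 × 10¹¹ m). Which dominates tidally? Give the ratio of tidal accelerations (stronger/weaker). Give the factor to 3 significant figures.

The Moon, by a factor of ≈ 2.20

Compare M/d³ for the two perturbers:
The Moon: (7.34 × 10²²) / (3.84 × 10⁸)³ = 1.296 × 10⁻³
The Sun: (1.99 × 10³⁰) / (1.50 × 10¹¹)³ = 5.896 × 10⁻⁴
Ratio (larger/smaller) = 2.20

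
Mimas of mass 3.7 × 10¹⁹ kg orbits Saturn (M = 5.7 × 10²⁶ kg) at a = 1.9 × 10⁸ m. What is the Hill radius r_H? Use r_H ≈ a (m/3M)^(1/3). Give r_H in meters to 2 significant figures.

5.3 × 10⁵ m

r_H ≈ a (m/3M)^(1/3)
    = (1.9 × 10⁸) × (3.7 × 10¹⁹ / (3 × 5.7 × 10²⁶))^(1/3)
    = 5.3 × 10⁵ m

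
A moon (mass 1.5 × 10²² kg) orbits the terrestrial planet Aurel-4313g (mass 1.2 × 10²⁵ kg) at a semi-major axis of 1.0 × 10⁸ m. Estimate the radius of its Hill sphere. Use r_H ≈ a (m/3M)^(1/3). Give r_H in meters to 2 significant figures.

7.5 × 10⁶ m

r_H ≈ a (m/3M)^(1/3)
    = (1.0 × 10⁸) × (1.5 × 10²² / (3 × 1.2 × 10²⁵))^(1/3)
    = 7.5 × 10⁶ m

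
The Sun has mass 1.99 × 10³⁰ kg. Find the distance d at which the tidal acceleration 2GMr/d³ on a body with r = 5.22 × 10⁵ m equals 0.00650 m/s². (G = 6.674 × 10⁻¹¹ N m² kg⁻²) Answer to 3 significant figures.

2GMr/d³ = a_tidal  ⇒  d = (2GMr / a_tidal)^(1/3)
d = (2 × 6.674×10⁻¹¹ × (1.99 × 10³⁰) × (5.22 × 10⁵) / (0.00650))^(1/3)
  = 2.77 × 10⁹ m

2.77 × 10⁹ m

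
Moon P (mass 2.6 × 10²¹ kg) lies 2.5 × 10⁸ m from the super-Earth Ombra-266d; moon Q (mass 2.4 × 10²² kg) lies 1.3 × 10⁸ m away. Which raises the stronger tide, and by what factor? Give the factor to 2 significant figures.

Tidal acceleration ∝ M/d³, so compare M/d³ for each.
Moon P: (2.6 × 10²¹) / (2.5 × 10⁸)³ = 1.664 × 10⁻⁴
Moon Q: (2.4 × 10²²) / (1.3 × 10⁸)³ = 1.092 × 10⁻²
Ratio (larger/smaller) = 66

Moon Q, by a factor of ≈ 66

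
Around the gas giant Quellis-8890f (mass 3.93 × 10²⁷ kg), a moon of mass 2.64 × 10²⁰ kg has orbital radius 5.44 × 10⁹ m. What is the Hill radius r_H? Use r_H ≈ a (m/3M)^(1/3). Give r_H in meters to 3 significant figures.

1.53 × 10⁷ m

r_H ≈ a (m/3M)^(1/3)
    = (5.44 × 10⁹) × (2.64 × 10²⁰ / (3 × 3.93 × 10²⁷))^(1/3)
    = 1.53 × 10⁷ m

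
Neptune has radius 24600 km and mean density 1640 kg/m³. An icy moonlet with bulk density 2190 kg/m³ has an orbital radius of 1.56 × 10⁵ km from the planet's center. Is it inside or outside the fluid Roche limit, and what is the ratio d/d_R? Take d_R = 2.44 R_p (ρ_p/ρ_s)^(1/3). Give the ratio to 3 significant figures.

outside; d/d_R ≈ 2.86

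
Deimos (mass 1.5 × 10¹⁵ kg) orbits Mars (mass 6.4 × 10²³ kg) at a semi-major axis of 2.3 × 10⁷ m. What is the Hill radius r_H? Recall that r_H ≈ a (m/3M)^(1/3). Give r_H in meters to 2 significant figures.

2.1 × 10⁴ m

r_H ≈ a (m/3M)^(1/3)
    = (2.3 × 10⁷) × (1.5 × 10¹⁵ / (3 × 6.4 × 10²³))^(1/3)
    = 2.1 × 10⁴ m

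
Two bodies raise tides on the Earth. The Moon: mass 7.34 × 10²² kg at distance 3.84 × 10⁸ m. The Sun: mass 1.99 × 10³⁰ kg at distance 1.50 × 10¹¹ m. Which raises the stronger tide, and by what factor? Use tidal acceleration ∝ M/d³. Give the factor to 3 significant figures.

The Moon, by a factor of ≈ 2.20

Tidal acceleration ∝ M/d³, so compare M/d³ for each.
The Moon: (7.34 × 10²²) / (3.84 × 10⁸)³ = 1.296 × 10⁻³
The Sun: (1.99 × 10³⁰) / (1.50 × 10¹¹)³ = 5.896 × 10⁻⁴
Ratio (larger/smaller) = 2.20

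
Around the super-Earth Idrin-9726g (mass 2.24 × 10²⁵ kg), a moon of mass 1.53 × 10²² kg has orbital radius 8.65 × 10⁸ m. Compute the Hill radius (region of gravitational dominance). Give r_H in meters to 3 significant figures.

5.28 × 10⁷ m

r_H ≈ a (m/3M)^(1/3)
    = (8.65 × 10⁸) × (1.53 × 10²² / (3 × 2.24 × 10²⁵))^(1/3)
    = 5.28 × 10⁷ m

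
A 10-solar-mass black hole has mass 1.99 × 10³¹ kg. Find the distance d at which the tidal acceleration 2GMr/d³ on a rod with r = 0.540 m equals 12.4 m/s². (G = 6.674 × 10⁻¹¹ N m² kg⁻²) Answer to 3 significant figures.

2GMr/d³ = a_tidal  ⇒  d = (2GMr / a_tidal)^(1/3)
d = (2 × 6.674×10⁻¹¹ × (1.99 × 10³¹) × (0.540) / (12.4))^(1/3)
  = 4.87 × 10⁶ m

4.87 × 10⁶ m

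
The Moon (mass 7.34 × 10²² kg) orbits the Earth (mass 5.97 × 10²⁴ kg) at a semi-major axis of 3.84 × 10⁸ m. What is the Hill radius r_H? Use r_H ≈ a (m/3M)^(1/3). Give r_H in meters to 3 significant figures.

r_H ≈ a (m/3M)^(1/3)
    = (3.84 × 10⁸) × (7.34 × 10²² / (3 × 5.97 × 10²⁴))^(1/3)
    = 6.15 × 10⁷ m

6.15 × 10⁷ m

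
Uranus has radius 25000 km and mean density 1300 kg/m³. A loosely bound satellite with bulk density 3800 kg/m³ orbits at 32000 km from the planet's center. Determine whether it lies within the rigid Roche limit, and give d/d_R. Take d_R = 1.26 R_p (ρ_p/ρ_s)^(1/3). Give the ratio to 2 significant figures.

d_R = 1.26 × (25000 km) × (1300/3800)^(1/3) = 22030 km
d/d_R = (32000) / (22030) = 1.5
Since d/d_R > 1, the body is outside the Roche limit.

outside; d/d_R ≈ 1.5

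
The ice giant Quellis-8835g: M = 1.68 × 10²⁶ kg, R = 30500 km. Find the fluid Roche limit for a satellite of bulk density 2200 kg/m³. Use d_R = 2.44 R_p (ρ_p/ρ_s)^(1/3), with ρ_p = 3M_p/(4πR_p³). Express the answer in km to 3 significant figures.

64200 km

ρ_p = 3M_p/(4πR_p³) = 3 × (1.68 × 10²⁶) / (4π × (3.05 × 10⁷ m)³) = 1410 kg/m³
d_R = 2.44 × 30500 km × (1410/2200)^(1/3)
    = 64200 km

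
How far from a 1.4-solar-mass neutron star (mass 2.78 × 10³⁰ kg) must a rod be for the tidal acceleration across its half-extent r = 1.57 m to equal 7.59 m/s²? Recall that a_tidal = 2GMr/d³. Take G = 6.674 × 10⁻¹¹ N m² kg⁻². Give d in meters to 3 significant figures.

4.25 × 10⁶ m

2GMr/d³ = a_tidal  ⇒  d = (2GMr / a_tidal)^(1/3)
d = (2 × 6.674×10⁻¹¹ × (2.78 × 10³⁰) × (1.57) / (7.59))^(1/3)
  = 4.25 × 10⁶ m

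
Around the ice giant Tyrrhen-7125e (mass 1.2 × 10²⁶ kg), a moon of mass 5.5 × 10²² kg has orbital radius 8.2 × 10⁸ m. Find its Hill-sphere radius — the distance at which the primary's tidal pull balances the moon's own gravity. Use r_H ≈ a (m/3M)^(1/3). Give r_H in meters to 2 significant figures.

r_H ≈ a (m/3M)^(1/3)
    = (8.2 × 10⁸) × (5.5 × 10²² / (3 × 1.2 × 10²⁶))^(1/3)
    = 4.4 × 10⁷ m

4.4 × 10⁷ m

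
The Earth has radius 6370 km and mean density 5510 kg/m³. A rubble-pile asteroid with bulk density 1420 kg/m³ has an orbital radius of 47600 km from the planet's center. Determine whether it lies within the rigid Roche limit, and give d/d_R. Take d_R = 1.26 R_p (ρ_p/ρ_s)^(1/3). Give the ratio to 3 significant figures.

d_R = 1.26 × (6370 km) × (5510/1420)^(1/3) = 12610 km
d/d_R = (47600) / (12610) = 3.77
Since d/d_R > 1, the body is outside the Roche limit.

outside; d/d_R ≈ 3.77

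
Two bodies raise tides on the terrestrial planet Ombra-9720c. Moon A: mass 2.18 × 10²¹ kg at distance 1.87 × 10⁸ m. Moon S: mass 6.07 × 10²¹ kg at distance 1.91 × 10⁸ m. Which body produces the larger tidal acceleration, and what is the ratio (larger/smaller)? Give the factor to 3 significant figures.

Moon S, by a factor of ≈ 2.61

The tide-raising term goes as M/d³ (the gradient of a 1/d² field).
Moon A: (2.18 × 10²¹) / (1.87 × 10⁸)³ = 3.334 × 10⁻⁴
Moon S: (6.07 × 10²¹) / (1.91 × 10⁸)³ = 8.711 × 10⁻⁴
Ratio (larger/smaller) = 2.61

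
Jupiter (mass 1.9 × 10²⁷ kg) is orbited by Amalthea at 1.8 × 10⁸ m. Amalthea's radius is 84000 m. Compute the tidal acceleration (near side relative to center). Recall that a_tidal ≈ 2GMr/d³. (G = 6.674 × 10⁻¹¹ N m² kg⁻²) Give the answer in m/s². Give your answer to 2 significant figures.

3.7 × 10⁻³ m/s²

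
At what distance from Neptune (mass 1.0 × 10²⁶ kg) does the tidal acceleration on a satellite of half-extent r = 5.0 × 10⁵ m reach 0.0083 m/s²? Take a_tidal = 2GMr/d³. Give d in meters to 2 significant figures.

9.3 × 10⁷ m

2GMr/d³ = a_tidal  ⇒  d = (2GMr / a_tidal)^(1/3)
d = (2 × 6.674×10⁻¹¹ × (1.0 × 10²⁶) × (5.0 × 10⁵) / (0.0083))^(1/3)
  = 9.3 × 10⁷ m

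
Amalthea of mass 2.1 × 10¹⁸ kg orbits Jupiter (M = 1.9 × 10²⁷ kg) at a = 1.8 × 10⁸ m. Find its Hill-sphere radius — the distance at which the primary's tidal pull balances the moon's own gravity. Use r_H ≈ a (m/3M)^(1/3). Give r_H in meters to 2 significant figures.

r_H ≈ a (m/3M)^(1/3)
    = (1.8 × 10⁸) × (2.1 × 10¹⁸ / (3 × 1.9 × 10²⁷))^(1/3)
    = 1.3 × 10⁵ m

1.3 × 10⁵ m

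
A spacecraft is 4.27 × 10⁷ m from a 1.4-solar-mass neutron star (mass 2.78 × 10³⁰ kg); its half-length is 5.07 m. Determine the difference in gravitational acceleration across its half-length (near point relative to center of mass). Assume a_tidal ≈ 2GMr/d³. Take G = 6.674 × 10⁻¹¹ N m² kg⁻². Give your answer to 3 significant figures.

2.42 × 10⁻² m/s²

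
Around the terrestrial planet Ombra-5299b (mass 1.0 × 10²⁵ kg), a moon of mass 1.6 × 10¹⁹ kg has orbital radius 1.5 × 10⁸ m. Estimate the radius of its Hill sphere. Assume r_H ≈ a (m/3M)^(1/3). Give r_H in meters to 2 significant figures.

1.2 × 10⁶ m

r_H ≈ a (m/3M)^(1/3)
    = (1.5 × 10⁸) × (1.6 × 10¹⁹ / (3 × 1.0 × 10²⁵))^(1/3)
    = 1.2 × 10⁶ m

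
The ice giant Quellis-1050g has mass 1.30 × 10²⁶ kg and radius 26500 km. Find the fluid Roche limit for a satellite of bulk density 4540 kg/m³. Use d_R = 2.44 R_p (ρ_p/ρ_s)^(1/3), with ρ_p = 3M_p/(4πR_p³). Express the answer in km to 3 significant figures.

ρ_p = 3M_p/(4πR_p³) = 3 × (1.30 × 10²⁶) / (4π × (2.65 × 10⁷ m)³) = 1670 kg/m³
d_R = 2.44 × 26500 km × (1670/4540)^(1/3)
    = 46300 km

46300 km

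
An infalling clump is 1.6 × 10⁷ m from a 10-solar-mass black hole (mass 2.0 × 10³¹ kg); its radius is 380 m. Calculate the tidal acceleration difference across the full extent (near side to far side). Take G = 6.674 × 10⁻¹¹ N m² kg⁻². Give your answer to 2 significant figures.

5.0 × 10² m/s²

Δg = 4GMr/d³
   = 4 × (6.674 × 10⁻¹¹) × (2.0 × 10³¹) × (380) / (1.6 × 10⁷)³
   = 5.0 × 10² m/s²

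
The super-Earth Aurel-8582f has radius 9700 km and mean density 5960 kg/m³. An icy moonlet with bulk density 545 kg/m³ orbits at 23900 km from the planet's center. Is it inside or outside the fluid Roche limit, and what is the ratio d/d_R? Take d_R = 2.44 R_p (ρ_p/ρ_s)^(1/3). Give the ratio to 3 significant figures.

inside; d/d_R ≈ 0.455

d_R = 2.44 × (9700 km) × (5960/545)^(1/3) = 52530 km
d/d_R = (23900) / (52530) = 0.455
Since d/d_R < 1, the body is inside the Roche limit.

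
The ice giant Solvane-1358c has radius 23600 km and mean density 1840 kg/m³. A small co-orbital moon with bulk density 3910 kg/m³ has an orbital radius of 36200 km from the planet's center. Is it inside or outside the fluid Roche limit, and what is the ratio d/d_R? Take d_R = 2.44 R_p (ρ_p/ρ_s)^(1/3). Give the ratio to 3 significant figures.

inside; d/d_R ≈ 0.808

d_R = 2.44 × (23600 km) × (1840/3910)^(1/3) = 44790 km
d/d_R = (36200) / (44790) = 0.808
Since d/d_R < 1, the body is inside the Roche limit.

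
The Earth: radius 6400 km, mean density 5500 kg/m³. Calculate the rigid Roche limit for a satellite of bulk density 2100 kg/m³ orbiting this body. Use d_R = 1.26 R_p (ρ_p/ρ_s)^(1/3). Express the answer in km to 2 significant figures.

d_R = 1.26 × 6400 km × (5500/2100)^(1/3)
    = 11000 km

11000 km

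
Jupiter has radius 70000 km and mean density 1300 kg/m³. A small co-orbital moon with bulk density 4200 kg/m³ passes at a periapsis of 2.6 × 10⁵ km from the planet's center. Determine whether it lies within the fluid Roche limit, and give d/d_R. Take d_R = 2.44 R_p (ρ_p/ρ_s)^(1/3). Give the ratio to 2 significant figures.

outside; d/d_R ≈ 2.3

d_R = 2.44 × (70000 km) × (1300/4200)^(1/3) = 1.155 × 10⁵ km
d/d_R = (2.6 × 10⁵) / (1.155 × 10⁵) = 2.3
Since d/d_R > 1, the body is outside the Roche limit.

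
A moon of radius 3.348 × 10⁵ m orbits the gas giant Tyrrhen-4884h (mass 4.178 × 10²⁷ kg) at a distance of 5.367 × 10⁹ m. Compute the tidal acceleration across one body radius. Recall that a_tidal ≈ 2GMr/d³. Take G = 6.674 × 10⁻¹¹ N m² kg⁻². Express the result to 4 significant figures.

The tidal stretch is the gradient of GM/d² times the body's extent r, hence the 1/d³ dependence.
Δa = 2GMr/d³
   = 2 × (6.674 × 10⁻¹¹) × (4.178 × 10²⁷) × (3.348 × 10⁵) / (5.367 × 10⁹)³
   = 1.208 × 10⁻⁶ m/s²

1.208 × 10⁻⁶ m/s²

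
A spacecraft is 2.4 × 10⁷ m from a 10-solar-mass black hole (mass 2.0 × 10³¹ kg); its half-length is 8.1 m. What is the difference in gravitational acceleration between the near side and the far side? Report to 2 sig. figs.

The field gradient is 2GM/d³; across the full diameter 2r the difference is 4GMr/d³.
Δa = 4GMr/d³
   = 4 × (6.674 × 10⁻¹¹) × (2.0 × 10³¹) × (8.1) / (2.4 × 10⁷)³
   = 3.1 m/s²

3.1 m/s²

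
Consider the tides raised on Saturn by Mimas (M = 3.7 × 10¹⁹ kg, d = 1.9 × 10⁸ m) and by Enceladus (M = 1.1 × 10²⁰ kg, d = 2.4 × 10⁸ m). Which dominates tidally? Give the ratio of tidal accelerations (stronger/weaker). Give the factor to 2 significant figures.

Compare M/d³ for the two perturbers:
Mimas: (3.7 × 10¹⁹) / (1.9 × 10⁸)³ = 5.394 × 10⁻⁶
Enceladus: (1.1 × 10²⁰) / (2.4 × 10⁸)³ = 7.957 × 10⁻⁶
Ratio (larger/smaller) = 1.5

Enceladus, by a factor of ≈ 1.5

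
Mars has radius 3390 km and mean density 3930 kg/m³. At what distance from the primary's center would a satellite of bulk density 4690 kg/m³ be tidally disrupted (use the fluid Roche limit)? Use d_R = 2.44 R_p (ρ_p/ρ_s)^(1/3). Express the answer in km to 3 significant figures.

7800 km

d_R = 2.44 × 3390 km × (3930/4690)^(1/3)
    = 7800 km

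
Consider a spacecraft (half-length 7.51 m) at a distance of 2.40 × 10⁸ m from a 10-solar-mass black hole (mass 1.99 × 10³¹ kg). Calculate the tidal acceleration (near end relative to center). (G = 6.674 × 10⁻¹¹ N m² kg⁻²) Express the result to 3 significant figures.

1.44 × 10⁻³ m/s²

Δa = 2GMr/d³
   = 2 × (6.674 × 10⁻¹¹) × (1.99 × 10³¹) × (7.51) / (2.40 × 10⁸)³
   = 1.44 × 10⁻³ m/s²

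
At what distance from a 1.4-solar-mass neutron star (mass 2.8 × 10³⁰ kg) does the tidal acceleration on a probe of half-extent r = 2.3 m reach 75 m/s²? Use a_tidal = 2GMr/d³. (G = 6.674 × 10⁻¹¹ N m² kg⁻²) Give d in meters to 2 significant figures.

2.3 × 10⁶ m

2GMr/d³ = a_tidal  ⇒  d = (2GMr / a_tidal)^(1/3)
d = (2 × 6.674×10⁻¹¹ × (2.8 × 10³⁰) × (2.3) / (75))^(1/3)
  = 2.3 × 10⁶ m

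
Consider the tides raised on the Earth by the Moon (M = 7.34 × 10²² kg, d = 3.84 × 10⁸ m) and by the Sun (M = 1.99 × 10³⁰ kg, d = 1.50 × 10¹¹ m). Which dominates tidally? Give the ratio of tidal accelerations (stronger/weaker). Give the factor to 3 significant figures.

Tidal stretch scales as M/d³; compute that for each body.
The Moon: (7.34 × 10²²) / (3.84 × 10⁸)³ = 1.296 × 10⁻³
The Sun: (1.99 × 10³⁰) / (1.50 × 10¹¹)³ = 5.896 × 10⁻⁴
Ratio (larger/smaller) = 2.20

The Moon, by a factor of ≈ 2.20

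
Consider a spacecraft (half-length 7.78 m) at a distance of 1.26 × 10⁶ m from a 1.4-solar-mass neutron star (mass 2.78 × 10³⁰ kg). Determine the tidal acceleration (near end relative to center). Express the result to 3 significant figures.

Δg = 2GMr/d³
   = 2 × (6.674 × 10⁻¹¹) × (2.78 × 10³⁰) × (7.78) / (1.26 × 10⁶)³
   = 1.44 × 10³ m/s²

1.44 × 10³ m/s²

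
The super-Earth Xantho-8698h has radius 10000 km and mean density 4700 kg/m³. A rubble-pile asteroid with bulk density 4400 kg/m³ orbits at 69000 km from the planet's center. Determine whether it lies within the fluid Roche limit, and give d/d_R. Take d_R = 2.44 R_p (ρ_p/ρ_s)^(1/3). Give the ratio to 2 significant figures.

outside; d/d_R ≈ 2.8

d_R = 2.44 × (10000 km) × (4700/4400)^(1/3) = 24940 km
d/d_R = (69000) / (24940) = 2.8
Since d/d_R > 1, the body is outside the Roche limit.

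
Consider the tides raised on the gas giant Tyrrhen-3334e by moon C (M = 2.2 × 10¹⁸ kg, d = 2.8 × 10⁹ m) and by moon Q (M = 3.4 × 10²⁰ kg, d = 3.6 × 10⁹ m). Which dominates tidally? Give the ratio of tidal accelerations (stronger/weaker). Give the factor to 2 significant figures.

Moon Q, by a factor of ≈ 73

Tidal stretch scales as M/d³; compute that for each body.
Moon C: (2.2 × 10¹⁸) / (2.8 × 10⁹)³ = 1.002 × 10⁻¹⁰
Moon Q: (3.4 × 10²⁰) / (3.6 × 10⁹)³ = 7.287 × 10⁻⁹
Ratio (larger/smaller) = 73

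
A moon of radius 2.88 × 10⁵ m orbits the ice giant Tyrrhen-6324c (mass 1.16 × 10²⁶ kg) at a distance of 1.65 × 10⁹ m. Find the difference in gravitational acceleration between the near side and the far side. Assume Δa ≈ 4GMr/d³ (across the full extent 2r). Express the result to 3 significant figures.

Δa = 4GMr/d³
   = 4 × (6.674 × 10⁻¹¹) × (1.16 × 10²⁶) × (2.88 × 10⁵) / (1.65 × 10⁹)³
   = 1.99 × 10⁻⁶ m/s²

1.99 × 10⁻⁶ m/s²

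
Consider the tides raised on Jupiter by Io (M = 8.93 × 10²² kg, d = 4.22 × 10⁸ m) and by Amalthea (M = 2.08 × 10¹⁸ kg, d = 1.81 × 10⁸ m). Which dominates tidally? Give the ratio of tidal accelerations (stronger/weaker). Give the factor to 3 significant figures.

Tidal stretch scales as M/d³; compute that for each body.
Io: (8.93 × 10²²) / (4.22 × 10⁸)³ = 1.188 × 10⁻³
Amalthea: (2.08 × 10¹⁸) / (1.81 × 10⁸)³ = 3.508 × 10⁻⁷
Ratio (larger/smaller) = 3390

Io, by a factor of ≈ 3390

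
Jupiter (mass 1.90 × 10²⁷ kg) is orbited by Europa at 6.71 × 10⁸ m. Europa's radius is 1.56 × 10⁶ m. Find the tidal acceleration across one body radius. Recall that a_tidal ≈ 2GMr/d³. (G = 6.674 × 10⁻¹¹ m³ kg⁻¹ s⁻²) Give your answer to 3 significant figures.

1.31 × 10⁻³ m/s²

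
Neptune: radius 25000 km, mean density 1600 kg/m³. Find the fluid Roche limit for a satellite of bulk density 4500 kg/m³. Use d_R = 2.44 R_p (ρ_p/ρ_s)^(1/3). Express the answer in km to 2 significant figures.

d_R = 2.44 × 25000 km × (1600/4500)^(1/3)
    = 43000 km

43000 km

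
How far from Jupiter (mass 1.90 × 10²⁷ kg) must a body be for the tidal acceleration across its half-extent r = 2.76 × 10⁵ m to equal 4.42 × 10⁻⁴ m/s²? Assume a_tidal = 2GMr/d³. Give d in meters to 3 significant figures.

2GMr/d³ = a_tidal  ⇒  d = (2GMr / a_tidal)^(1/3)
d = (2 × 6.674×10⁻¹¹ × (1.90 × 10²⁷) × (2.76 × 10⁵) / (4.42 × 10⁻⁴))^(1/3)
  = 5.41 × 10⁸ m

5.41 × 10⁸ m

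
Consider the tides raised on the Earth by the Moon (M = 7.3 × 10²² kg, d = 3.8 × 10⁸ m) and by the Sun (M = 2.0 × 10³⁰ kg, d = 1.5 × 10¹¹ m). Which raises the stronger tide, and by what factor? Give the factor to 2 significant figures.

The Moon, by a factor of ≈ 2.2

Tidal stretch scales as M/d³; compute that for each body.
The Moon: (7.3 × 10²²) / (3.8 × 10⁸)³ = 1.330 × 10⁻³
The Sun: (2.0 × 10³⁰) / (1.5 × 10¹¹)³ = 5.926 × 10⁻⁴
Ratio (larger/smaller) = 2.2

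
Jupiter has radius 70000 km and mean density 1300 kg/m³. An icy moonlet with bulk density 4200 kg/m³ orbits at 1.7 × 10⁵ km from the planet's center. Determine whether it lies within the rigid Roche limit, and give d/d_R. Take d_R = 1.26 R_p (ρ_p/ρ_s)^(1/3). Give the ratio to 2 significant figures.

d_R = 1.26 × (70000 km) × (1300/4200)^(1/3) = 59660 km
d/d_R = (1.7 × 10⁵) / (59660) = 2.8
Since d/d_R > 1, the body is outside the Roche limit.

outside; d/d_R ≈ 2.8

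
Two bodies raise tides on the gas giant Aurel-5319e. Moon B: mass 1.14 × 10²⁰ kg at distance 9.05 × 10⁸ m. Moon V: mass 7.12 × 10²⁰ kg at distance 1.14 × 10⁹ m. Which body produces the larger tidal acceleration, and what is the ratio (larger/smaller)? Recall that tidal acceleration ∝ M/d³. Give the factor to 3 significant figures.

Tidal acceleration ∝ M/d³, so compare M/d³ for each.
Moon B: (1.14 × 10²⁰) / (9.05 × 10⁸)³ = 1.538 × 10⁻⁷
Moon V: (7.12 × 10²⁰) / (1.14 × 10⁹)³ = 4.806 × 10⁻⁷
Ratio (larger/smaller) = 3.12

Moon V, by a factor of ≈ 3.12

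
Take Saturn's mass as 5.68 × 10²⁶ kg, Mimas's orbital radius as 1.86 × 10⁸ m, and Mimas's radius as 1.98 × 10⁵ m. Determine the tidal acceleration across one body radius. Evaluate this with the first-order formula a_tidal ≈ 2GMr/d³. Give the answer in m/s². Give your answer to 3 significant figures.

Δg = 2GMr/d³
   = 2 × (6.674 × 10⁻¹¹) × (5.68 × 10²⁶) × (1.98 × 10⁵) / (1.86 × 10⁸)³
   = 2.33 × 10⁻³ m/s²

2.33 × 10⁻³ m/s²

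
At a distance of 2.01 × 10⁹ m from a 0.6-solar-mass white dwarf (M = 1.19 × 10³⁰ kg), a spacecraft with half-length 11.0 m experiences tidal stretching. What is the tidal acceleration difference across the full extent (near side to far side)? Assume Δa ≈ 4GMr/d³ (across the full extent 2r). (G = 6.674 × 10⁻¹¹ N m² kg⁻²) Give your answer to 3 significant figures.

4.30 × 10⁻⁷ m/s²

The field gradient is 2GM/d³; across the full diameter 2r the difference is 4GMr/d³.
a_tidal = 4GMr/d³
        = 4 × (6.674 × 10⁻¹¹) × (1.19 × 10³⁰) × (11.0) / (2.01 × 10⁹)³
        = 4.30 × 10⁻⁷ m/s²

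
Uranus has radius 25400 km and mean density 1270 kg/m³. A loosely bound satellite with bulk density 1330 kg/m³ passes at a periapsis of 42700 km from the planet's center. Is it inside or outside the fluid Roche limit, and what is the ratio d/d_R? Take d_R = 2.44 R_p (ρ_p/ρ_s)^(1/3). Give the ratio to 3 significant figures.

inside; d/d_R ≈ 0.700

d_R = 2.44 × (25400 km) × (1270/1330)^(1/3) = 61030 km
d/d_R = (42700) / (61030) = 0.700
Since d/d_R < 1, the body is inside the Roche limit.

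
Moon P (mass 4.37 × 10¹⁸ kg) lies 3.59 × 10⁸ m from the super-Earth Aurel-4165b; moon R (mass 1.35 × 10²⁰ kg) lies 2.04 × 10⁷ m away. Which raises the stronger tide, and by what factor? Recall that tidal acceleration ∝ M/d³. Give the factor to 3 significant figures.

Compare M/d³ for the two perturbers:
Moon P: (4.37 × 10¹⁸) / (3.59 × 10⁸)³ = 9.445 × 10⁻⁸
Moon R: (1.35 × 10²⁰) / (2.04 × 10⁷)³ = 1.590 × 10⁻²
Ratio (larger/smaller) = 1.68 × 10⁵

Moon R, by a factor of ≈ 1.68 × 10⁵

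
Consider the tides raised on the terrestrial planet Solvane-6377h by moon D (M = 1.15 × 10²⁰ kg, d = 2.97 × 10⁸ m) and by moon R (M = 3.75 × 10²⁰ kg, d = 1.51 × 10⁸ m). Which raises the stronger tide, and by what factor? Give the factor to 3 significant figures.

Moon R, by a factor of ≈ 24.8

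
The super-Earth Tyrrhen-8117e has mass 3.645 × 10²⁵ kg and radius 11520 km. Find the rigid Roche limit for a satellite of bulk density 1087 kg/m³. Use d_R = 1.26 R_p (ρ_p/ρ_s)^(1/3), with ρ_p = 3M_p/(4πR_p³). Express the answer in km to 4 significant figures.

25210 km

ρ_p = 3M_p/(4πR_p³) = 3 × (3.645 × 10²⁵) / (4π × (1.152 × 10⁷ m)³) = 5692 kg/m³
d_R = 1.26 × 11520 km × (5692/1087)^(1/3)
    = 25210 km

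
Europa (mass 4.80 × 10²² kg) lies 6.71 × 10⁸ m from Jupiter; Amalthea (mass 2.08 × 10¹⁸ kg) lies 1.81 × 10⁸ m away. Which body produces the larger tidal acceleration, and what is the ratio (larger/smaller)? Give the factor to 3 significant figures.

Tidal stretch scales as M/d³; compute that for each body.
Europa: (4.80 × 10²²) / (6.71 × 10⁸)³ = 1.589 × 10⁻⁴
Amalthea: (2.08 × 10¹⁸) / (1.81 × 10⁸)³ = 3.508 × 10⁻⁷
Ratio (larger/smaller) = 453

Europa, by a factor of ≈ 453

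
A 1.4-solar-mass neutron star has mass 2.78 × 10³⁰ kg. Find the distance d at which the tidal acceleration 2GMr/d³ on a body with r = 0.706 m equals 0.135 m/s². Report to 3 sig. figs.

2GMr/d³ = a_tidal  ⇒  d = (2GMr / a_tidal)^(1/3)
d = (2 × 6.674×10⁻¹¹ × (2.78 × 10³⁰) × (0.706) / (0.135))^(1/3)
  = 1.25 × 10⁷ m

1.25 × 10⁷ m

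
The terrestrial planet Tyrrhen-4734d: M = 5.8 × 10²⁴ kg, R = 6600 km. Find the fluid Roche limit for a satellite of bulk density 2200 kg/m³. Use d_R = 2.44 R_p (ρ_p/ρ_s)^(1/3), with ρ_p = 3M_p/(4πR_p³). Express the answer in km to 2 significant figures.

ρ_p = 3M_p/(4πR_p³) = 3 × (5.8 × 10²⁴) / (4π × (6.6 × 10⁶ m)³) = 4800 kg/m³
d_R = 2.44 × 6600 km × (4800/2200)^(1/3)
    = 21000 km

21000 km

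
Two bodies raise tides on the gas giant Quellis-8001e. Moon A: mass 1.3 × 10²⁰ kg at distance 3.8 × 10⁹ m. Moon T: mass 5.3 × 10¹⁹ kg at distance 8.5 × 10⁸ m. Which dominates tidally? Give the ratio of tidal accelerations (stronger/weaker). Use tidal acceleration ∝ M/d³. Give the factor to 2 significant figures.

Moon T, by a factor of ≈ 36

Tidal acceleration ∝ M/d³, so compare M/d³ for each.
Moon A: (1.3 × 10²⁰) / (3.8 × 10⁹)³ = 2.369 × 10⁻⁹
Moon T: (5.3 × 10¹⁹) / (8.5 × 10⁸)³ = 8.630 × 10⁻⁸
Ratio (larger/smaller) = 36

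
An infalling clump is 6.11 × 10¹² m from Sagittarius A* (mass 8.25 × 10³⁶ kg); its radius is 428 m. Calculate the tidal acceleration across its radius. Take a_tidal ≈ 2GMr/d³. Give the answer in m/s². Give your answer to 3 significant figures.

2.07 × 10⁻⁹ m/s²

a_tidal = 2GMr/d³
        = 2 × (6.674 × 10⁻¹¹) × (8.25 × 10³⁶) × (428) / (6.11 × 10¹²)³
        = 2.07 × 10⁻⁹ m/s²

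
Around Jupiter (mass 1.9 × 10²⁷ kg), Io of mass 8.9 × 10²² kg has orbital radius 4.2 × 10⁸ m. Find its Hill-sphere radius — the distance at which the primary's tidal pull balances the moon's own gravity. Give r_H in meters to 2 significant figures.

r_H ≈ a (m/3M)^(1/3)
    = (4.2 × 10⁸) × (8.9 × 10²² / (3 × 1.9 × 10²⁷))^(1/3)
    = 1.0 × 10⁷ m

1.0 × 10⁷ m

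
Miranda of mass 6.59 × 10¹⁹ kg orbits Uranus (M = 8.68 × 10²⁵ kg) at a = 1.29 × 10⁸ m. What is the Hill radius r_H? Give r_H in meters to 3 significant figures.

8.16 × 10⁵ m

r_H ≈ a (m/3M)^(1/3)
    = (1.29 × 10⁸) × (6.59 × 10¹⁹ / (3 × 8.68 × 10²⁵))^(1/3)
    = 8.16 × 10⁵ m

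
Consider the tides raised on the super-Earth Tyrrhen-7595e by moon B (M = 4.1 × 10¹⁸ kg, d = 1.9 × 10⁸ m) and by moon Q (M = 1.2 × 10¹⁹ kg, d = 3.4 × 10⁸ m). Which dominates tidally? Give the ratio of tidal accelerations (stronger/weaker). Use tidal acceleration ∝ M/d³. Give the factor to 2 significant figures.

Moon B, by a factor of ≈ 2.0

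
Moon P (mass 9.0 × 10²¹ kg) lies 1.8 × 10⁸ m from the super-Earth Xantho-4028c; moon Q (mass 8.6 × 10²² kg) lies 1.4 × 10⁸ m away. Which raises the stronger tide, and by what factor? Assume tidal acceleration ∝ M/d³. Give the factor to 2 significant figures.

Moon Q, by a factor of ≈ 20

The tide-raising term goes as M/d³ (the gradient of a 1/d² field).
Moon P: (9.0 × 10²¹) / (1.8 × 10⁸)³ = 1.543 × 10⁻³
Moon Q: (8.6 × 10²²) / (1.4 × 10⁸)³ = 3.134 × 10⁻²
Ratio (larger/smaller) = 20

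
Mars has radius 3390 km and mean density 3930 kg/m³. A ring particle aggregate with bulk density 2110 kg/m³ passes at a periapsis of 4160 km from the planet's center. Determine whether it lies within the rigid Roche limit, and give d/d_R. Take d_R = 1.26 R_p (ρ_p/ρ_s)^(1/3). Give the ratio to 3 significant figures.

d_R = 1.26 × (3390 km) × (3930/2110)^(1/3) = 5255 km
d/d_R = (4160) / (5255) = 0.792
Since d/d_R < 1, the body is inside the Roche limit.

inside; d/d_R ≈ 0.792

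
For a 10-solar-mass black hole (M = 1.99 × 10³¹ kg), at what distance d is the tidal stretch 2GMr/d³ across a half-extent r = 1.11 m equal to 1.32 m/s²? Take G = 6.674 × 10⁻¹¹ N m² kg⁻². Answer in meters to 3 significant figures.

1.31 × 10⁷ m

2GMr/d³ = a_tidal  ⇒  d = (2GMr / a_tidal)^(1/3)
d = (2 × 6.674×10⁻¹¹ × (1.99 × 10³¹) × (1.11) / (1.32))^(1/3)
  = 1.31 × 10⁷ m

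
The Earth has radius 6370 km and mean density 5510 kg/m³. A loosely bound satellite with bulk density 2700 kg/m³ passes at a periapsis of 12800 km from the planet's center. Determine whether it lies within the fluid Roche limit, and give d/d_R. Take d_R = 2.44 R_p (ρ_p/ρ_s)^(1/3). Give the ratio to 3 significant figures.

inside; d/d_R ≈ 0.649

d_R = 2.44 × (6370 km) × (5510/2700)^(1/3) = 19710 km
d/d_R = (12800) / (19710) = 0.649
Since d/d_R < 1, the body is inside the Roche limit.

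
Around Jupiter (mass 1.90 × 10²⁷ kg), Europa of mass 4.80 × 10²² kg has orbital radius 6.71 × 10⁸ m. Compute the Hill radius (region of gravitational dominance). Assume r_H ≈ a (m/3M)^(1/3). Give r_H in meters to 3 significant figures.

r_H ≈ a (m/3M)^(1/3)
    = (6.71 × 10⁸) × (4.80 × 10²² / (3 × 1.90 × 10²⁷))^(1/3)
    = 1.37 × 10⁷ m

1.37 × 10⁷ m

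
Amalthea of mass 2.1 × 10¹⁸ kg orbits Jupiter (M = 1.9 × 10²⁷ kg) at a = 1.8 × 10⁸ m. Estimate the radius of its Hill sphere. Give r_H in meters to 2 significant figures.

r_H ≈ a (m/3M)^(1/3)
    = (1.8 × 10⁸) × (2.1 × 10¹⁸ / (3 × 1.9 × 10²⁷))^(1/3)
    = 1.3 × 10⁵ m

1.3 × 10⁵ m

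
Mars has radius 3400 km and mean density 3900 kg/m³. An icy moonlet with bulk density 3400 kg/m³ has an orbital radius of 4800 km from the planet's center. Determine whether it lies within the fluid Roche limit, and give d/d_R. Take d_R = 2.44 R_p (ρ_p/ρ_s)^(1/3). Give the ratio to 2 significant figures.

inside; d/d_R ≈ 0.55

d_R = 2.44 × (3400 km) × (3900/3400)^(1/3) = 8684 km
d/d_R = (4800) / (8684) = 0.55
Since d/d_R < 1, the body is inside the Roche limit.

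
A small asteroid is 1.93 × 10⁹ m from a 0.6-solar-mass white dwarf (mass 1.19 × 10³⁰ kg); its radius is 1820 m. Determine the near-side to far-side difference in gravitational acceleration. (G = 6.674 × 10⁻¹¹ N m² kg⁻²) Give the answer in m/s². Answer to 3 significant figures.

a_tidal = 4GMr/d³
        = 4 × (6.674 × 10⁻¹¹) × (1.19 × 10³⁰) × (1820) / (1.93 × 10⁹)³
        = 8.04 × 10⁻⁵ m/s²

8.04 × 10⁻⁵ m/s²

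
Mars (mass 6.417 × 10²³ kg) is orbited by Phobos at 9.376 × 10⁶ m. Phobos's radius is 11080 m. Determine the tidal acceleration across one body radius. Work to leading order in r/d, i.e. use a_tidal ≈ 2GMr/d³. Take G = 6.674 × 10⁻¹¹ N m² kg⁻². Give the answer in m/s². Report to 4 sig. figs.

Differencing GM/(d−r)² and GM/d² to first order in r/d gives 2GMr/d³.
a_tidal = 2GMr/d³
        = 2 × (6.674 × 10⁻¹¹) × (6.417 × 10²³) × (11080) / (9.376 × 10⁶)³
        = 1.151 × 10⁻³ m/s²

1.151 × 10⁻³ m/s²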